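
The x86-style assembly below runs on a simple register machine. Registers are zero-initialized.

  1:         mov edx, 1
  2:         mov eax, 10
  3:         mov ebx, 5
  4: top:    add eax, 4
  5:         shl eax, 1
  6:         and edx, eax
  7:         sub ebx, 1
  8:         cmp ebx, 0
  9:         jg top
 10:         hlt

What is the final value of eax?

after mov edx, 1: edx=1
after mov eax, 10: eax=10
after mov ebx, 5: ebx=5
after add eax, 4: eax=10+4=14
after shl eax, 1: eax=14<<1=28
after and edx, eax: edx=1&28=0
after sub ebx, 1: ebx=5-1=4
cmp ebx, 0  (cmp 4,0)
jg top: taken
after add eax, 4: eax=28+4=32
after shl eax, 1: eax=32<<1=64
after and edx, eax: edx=0&64=0
after sub ebx, 1: ebx=4-1=3
cmp ebx, 0  (cmp 3,0)
jg top: taken
after add eax, 4: eax=64+4=68
after shl eax, 1: eax=68<<1=136
after and edx, eax: edx=0&136=0
after sub ebx, 1: ebx=3-1=2
cmp ebx, 0  (cmp 2,0)
jg top: taken
after add eax, 4: eax=136+4=140
after shl eax, 1: eax=140<<1=280
after and edx, eax: edx=0&280=0
after sub ebx, 1: ebx=2-1=1
cmp ebx, 0  (cmp 1,0)
jg top: taken
after add eax, 4: eax=280+4=284
after shl eax, 1: eax=284<<1=568
after and edx, eax: edx=0&568=0
after sub ebx, 1: ebx=1-1=0
cmp ebx, 0  (cmp 0,0)
jg top: not taken
halt.

568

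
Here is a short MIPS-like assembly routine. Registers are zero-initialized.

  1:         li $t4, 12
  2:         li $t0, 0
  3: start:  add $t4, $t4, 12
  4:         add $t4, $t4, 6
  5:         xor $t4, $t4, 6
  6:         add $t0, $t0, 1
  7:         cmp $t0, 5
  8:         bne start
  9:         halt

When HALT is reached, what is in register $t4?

88

li $t4, 12 → $t4=12
li $t0, 0 → $t0=0
add $t4, $t4, 12 → $t4=12+12=24
add $t4, $t4, 6 → $t4=24+6=30
xor $t4, $t4, 6 → $t4=30^6=24
add $t0, $t0, 1 → $t0=0+1=1
cmp $t0, 5  (cmp 1,5)
bne start: taken
add $t4, $t4, 12 → $t4=24+12=36
add $t4, $t4, 6 → $t4=36+6=42
xor $t4, $t4, 6 → $t4=42^6=44
add $t0, $t0, 1 → $t0=1+1=2
cmp $t0, 5  (cmp 2,5)
bne start: taken
add $t4, $t4, 12 → $t4=44+12=56
add $t4, $t4, 6 → $t4=56+6=62
xor $t4, $t4, 6 → $t4=62^6=56
add $t0, $t0, 1 → $t0=2+1=3
cmp $t0, 5  (cmp 3,5)
bne start: taken
add $t4, $t4, 12 → $t4=56+12=68
add $t4, $t4, 6 → $t4=68+6=74
xor $t4, $t4, 6 → $t4=74^6=76
add $t0, $t0, 1 → $t0=3+1=4
cmp $t0, 5  (cmp 4,5)
bne start: taken
add $t4, $t4, 12 → $t4=76+12=88
add $t4, $t4, 6 → $t4=88+6=94
xor $t4, $t4, 6 → $t4=94^6=88
add $t0, $t0, 1 → $t0=4+1=5
cmp $t0, 5  (cmp 5,5)
bne start: not taken
halt.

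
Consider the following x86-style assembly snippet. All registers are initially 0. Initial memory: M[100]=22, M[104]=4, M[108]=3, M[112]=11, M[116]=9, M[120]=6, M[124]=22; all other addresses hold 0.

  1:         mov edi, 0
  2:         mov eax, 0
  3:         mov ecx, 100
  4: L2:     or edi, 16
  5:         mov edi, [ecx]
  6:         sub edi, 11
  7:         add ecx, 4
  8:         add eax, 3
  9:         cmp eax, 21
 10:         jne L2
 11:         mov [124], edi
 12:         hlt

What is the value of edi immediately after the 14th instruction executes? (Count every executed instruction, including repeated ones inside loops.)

edi=0
eax=0
ecx=100
edi=0|16=16
edi=M[100]=22
edi=22-11=11
ecx=100+4=104
eax=0+3=3
cmp eax, 21  (cmp 3,21)
jne L2: taken
edi=11|16=27
edi=M[104]=4
edi=4-11=-7
ecx=104+4=108
After step 14: edi = -7.

-7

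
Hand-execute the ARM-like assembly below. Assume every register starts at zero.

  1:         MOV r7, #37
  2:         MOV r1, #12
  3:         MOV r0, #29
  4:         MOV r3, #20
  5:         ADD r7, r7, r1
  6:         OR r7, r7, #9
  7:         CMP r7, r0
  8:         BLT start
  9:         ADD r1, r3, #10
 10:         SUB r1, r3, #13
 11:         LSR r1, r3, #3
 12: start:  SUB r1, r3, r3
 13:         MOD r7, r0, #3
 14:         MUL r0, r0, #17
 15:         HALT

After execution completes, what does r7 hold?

2

r7=37
r1=12
r0=29
r3=20
r7=37+12=49
r7=49|9=57
CMP r7, r0  (cmp 57,29)
BLT start: not taken
r1=20+10=30
r1=20-13=7
r1=20>>3=2
r1=20-20=0
r7=29%3=2
r0=29*17=493
halt.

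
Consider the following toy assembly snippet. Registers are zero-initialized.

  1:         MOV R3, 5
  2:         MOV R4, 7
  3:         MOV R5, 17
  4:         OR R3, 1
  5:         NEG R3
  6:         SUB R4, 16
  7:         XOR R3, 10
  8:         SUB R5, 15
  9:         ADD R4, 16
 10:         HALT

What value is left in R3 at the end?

MOV R3, 5 → R3=5
MOV R4, 7 → R4=7
MOV R5, 17 → R5=17
OR R3, 1 → R3=5|1=5
NEG R3 → R3=-(5)=-5
SUB R4, 16 → R4=7-16=-9
XOR R3, 10 → R3=(-5)^10=-15
SUB R5, 15 → R5=17-15=2
ADD R4, 16 → R4=(-9)+16=7
halt.

-15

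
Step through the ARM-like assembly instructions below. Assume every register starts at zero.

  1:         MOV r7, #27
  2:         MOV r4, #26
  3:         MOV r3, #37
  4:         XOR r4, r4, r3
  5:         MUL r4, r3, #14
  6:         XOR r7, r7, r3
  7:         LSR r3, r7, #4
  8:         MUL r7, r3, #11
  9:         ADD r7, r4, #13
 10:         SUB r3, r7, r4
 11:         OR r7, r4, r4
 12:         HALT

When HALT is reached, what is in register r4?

r7=27
r4=26
r3=37
r4=26^37=63
r4=37*14=518
r7=27^37=62
r3=62>>4=3
r7=3*11=33
r7=518+13=531
r3=531-518=13
r7=518|518=518
halt.

518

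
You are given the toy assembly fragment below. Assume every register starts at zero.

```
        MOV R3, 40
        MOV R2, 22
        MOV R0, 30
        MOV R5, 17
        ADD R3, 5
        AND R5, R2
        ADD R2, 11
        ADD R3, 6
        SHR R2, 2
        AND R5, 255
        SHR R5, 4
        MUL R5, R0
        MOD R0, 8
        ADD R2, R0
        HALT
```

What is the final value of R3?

51

after MOV R3, 40: R3=40
after MOV R2, 22: R2=22
after MOV R0, 30: R0=30
after MOV R5, 17: R5=17
after ADD R3, 5: R3=40+5=45
after AND R5, R2: R5=17&22=16
after ADD R2, 11: R2=22+11=33
after ADD R3, 6: R3=45+6=51
after SHR R2, 2: R2=33>>2=8
after AND R5, 255: R5=16&255=16
after SHR R5, 4: R5=16>>4=1
after MUL R5, R0: R5=1*30=30
after MOD R0, 8: R0=30%8=6
after ADD R2, R0: R2=8+6=14
halt.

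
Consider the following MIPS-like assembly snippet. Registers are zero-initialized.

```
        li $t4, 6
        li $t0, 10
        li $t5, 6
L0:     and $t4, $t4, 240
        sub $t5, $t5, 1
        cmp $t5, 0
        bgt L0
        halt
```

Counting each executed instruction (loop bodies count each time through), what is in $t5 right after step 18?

$t4=6
$t0=10
$t5=6
$t4=6&240=0
$t5=6-1=5
cmp $t5, 0  (cmp 5,0)
bgt L0: taken
$t4=0&240=0
$t5=5-1=4
cmp $t5, 0  (cmp 4,0)
bgt L0: taken
$t4=0&240=0
$t5=4-1=3
cmp $t5, 0  (cmp 3,0)
bgt L0: taken
$t4=0&240=0
$t5=3-1=2
cmp $t5, 0  (cmp 2,0)
After step 18: $t5 = 2.

2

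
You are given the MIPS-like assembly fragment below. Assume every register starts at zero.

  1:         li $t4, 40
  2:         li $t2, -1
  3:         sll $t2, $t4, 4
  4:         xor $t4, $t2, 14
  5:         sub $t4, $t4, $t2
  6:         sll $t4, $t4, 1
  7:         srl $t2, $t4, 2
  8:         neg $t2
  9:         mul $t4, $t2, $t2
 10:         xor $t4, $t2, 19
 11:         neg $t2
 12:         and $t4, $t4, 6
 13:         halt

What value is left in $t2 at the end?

7

li $t4, 40 → $t4=40
li $t2, -1 → $t2=-1
sll $t2, $t4, 4 → $t2=40<<4=640
xor $t4, $t2, 14 → $t4=640^14=654
sub $t4, $t4, $t2 → $t4=654-640=14
sll $t4, $t4, 1 → $t4=14<<1=28
srl $t2, $t4, 2 → $t2=28>>2=7
neg $t2 → $t2=-(7)=-7
mul $t4, $t2, $t2 → $t4=(-7)*(-7)=49
xor $t4, $t2, 19 → $t4=(-7)^19=-22
neg $t2 → $t2=-(-7)=7
and $t4, $t4, 6 → $t4=(-22)&6=2
halt.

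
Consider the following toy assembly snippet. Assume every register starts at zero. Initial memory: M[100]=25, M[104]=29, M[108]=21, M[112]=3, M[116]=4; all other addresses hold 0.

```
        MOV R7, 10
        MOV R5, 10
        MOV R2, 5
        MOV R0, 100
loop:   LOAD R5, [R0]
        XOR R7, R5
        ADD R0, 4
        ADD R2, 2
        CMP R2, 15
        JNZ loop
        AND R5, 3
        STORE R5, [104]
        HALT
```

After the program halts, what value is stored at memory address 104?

0

MOV R7, 10 → R7=10
MOV R5, 10 → R5=10
MOV R2, 5 → R2=5
MOV R0, 100 → R0=100
LOAD R5, [R0] → R5=M[100]=25
XOR R7, R5 → R7=10^25=19
ADD R0, 4 → R0=100+4=104
ADD R2, 2 → R2=5+2=7
CMP R2, 15  (cmp 7,15)
JNZ loop: taken
LOAD R5, [R0] → R5=M[104]=29
XOR R7, R5 → R7=19^29=14
ADD R0, 4 → R0=104+4=108
ADD R2, 2 → R2=7+2=9
CMP R2, 15  (cmp 9,15)
JNZ loop: taken
LOAD R5, [R0] → R5=M[108]=21
XOR R7, R5 → R7=14^21=27
ADD R0, 4 → R0=108+4=112
ADD R2, 2 → R2=9+2=11
CMP R2, 15  (cmp 11,15)
JNZ loop: taken
LOAD R5, [R0] → R5=M[112]=3
XOR R7, R5 → R7=27^3=24
ADD R0, 4 → R0=112+4=116
ADD R2, 2 → R2=11+2=13
CMP R2, 15  (cmp 13,15)
JNZ loop: taken
LOAD R5, [R0] → R5=M[116]=4
XOR R7, R5 → R7=24^4=28
ADD R0, 4 → R0=116+4=120
ADD R2, 2 → R2=13+2=15
CMP R2, 15  (cmp 15,15)
JNZ loop: not taken
AND R5, 3 → R5=4&3=0
STORE R5, [104] → M[104]=0
halt.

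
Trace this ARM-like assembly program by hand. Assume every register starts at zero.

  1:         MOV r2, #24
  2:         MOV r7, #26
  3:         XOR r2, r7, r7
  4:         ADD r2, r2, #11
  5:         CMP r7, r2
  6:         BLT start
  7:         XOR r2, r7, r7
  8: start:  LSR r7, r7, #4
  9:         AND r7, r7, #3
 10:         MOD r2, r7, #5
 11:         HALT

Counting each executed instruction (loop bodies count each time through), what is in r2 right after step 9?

0

after MOV r2, #24: r2=24
after MOV r7, #26: r7=26
after XOR r2, r7, r7: r2=26^26=0
after ADD r2, r2, #11: r2=0+11=11
CMP r7, r2  (cmp 26,11)
BLT start: not taken
after XOR r2, r7, r7: r2=26^26=0
after LSR r7, r7, #4: r7=26>>4=1
after AND r7, r7, #3: r7=1&3=1
After step 9: r2 = 0.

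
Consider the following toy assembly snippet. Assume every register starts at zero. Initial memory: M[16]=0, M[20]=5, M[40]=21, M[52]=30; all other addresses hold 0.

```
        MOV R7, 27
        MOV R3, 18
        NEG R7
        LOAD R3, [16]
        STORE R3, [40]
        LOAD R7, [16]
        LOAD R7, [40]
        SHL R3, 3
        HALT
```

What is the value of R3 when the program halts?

MOV R7, 27 → R7=27
MOV R3, 18 → R3=18
NEG R7 → R7=-(27)=-27
LOAD R3, [16] → R3=M[16]=0
STORE R3, [40] → M[40]=0
LOAD R7, [16] → R7=M[16]=0
LOAD R7, [40] → R7=M[40]=0
SHL R3, 3 → R3=0<<3=0
halt.

0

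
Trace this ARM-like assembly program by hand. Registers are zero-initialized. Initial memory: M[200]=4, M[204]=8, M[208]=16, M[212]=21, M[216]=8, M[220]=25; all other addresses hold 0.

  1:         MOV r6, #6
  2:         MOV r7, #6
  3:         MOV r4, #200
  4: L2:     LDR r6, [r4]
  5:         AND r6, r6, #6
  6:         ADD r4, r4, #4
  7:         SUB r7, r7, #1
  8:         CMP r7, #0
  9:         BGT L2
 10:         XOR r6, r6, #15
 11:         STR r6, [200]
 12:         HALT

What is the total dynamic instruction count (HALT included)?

MOV r6, #6 → r6=6
MOV r7, #6 → r7=6
MOV r4, #200 → r4=200
LDR r6, [r4] → r6=M[200]=4
AND r6, r6, #6 → r6=4&6=4
ADD r4, r4, #4 → r4=200+4=204
SUB r7, r7, #1 → r7=6-1=5
CMP r7, #0  (cmp 5,0)
BGT L2: taken
LDR r6, [r4] → r6=M[204]=8
AND r6, r6, #6 → r6=8&6=0
ADD r4, r4, #4 → r4=204+4=208
SUB r7, r7, #1 → r7=5-1=4
CMP r7, #0  (cmp 4,0)
BGT L2: taken
LDR r6, [r4] → r6=M[208]=16
AND r6, r6, #6 → r6=16&6=0
ADD r4, r4, #4 → r4=208+4=212
SUB r7, r7, #1 → r7=4-1=3
CMP r7, #0  (cmp 3,0)
BGT L2: taken
LDR r6, [r4] → r6=M[212]=21
AND r6, r6, #6 → r6=21&6=4
ADD r4, r4, #4 → r4=212+4=216
SUB r7, r7, #1 → r7=3-1=2
CMP r7, #0  (cmp 2,0)
BGT L2: taken
LDR r6, [r4] → r6=M[216]=8
AND r6, r6, #6 → r6=8&6=0
ADD r4, r4, #4 → r4=216+4=220
SUB r7, r7, #1 → r7=2-1=1
CMP r7, #0  (cmp 1,0)
BGT L2: taken
LDR r6, [r4] → r6=M[220]=25
AND r6, r6, #6 → r6=25&6=0
ADD r4, r4, #4 → r4=220+4=224
SUB r7, r7, #1 → r7=1-1=0
CMP r7, #0  (cmp 0,0)
BGT L2: not taken
XOR r6, r6, #15 → r6=0^15=15
STR r6, [200] → M[200]=15
halt.
Total executed instructions: 42.

42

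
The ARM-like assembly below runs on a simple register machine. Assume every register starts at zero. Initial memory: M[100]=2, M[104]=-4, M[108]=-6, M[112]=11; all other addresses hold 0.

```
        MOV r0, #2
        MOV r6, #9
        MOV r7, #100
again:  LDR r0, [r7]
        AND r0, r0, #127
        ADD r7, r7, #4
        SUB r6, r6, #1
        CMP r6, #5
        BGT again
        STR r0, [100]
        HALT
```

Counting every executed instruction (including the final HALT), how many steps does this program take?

after MOV r0, #2: r0=2
after MOV r6, #9: r6=9
after MOV r7, #100: r7=100
after LDR r0, [r7]: r0=M[100]=2
after AND r0, r0, #127: r0=2&127=2
after ADD r7, r7, #4: r7=100+4=104
after SUB r6, r6, #1: r6=9-1=8
CMP r6, #5  (cmp 8,5)
BGT again: taken
after LDR r0, [r7]: r0=M[104]=-4
after AND r0, r0, #127: r0=(-4)&127=124
after ADD r7, r7, #4: r7=104+4=108
after SUB r6, r6, #1: r6=8-1=7
CMP r6, #5  (cmp 7,5)
BGT again: taken
after LDR r0, [r7]: r0=M[108]=-6
after AND r0, r0, #127: r0=(-6)&127=122
after ADD r7, r7, #4: r7=108+4=112
after SUB r6, r6, #1: r6=7-1=6
CMP r6, #5  (cmp 6,5)
BGT again: taken
after LDR r0, [r7]: r0=M[112]=11
after AND r0, r0, #127: r0=11&127=11
after ADD r7, r7, #4: r7=112+4=116
after SUB r6, r6, #1: r6=6-1=5
CMP r6, #5  (cmp 5,5)
BGT again: not taken
STR r0, [100] → M[100]=11
halt.
Total executed instructions: 29.

29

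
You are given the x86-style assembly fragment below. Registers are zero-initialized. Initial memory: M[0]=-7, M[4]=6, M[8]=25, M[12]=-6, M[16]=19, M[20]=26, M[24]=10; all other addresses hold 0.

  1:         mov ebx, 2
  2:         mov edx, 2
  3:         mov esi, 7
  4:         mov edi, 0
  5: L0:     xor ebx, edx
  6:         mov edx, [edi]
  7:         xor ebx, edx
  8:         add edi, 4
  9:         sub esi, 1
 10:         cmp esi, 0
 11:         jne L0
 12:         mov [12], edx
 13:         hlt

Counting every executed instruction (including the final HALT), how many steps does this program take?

55

ebx=2
edx=2
esi=7
edi=0
ebx=2^2=0
edx=M[0]=-7
ebx=0^(-7)=-7
edi=0+4=4
esi=7-1=6
cmp esi, 0  (cmp 6,0)
jne L0: taken
ebx=(-7)^(-7)=0
edx=M[4]=6
ebx=0^6=6
edi=4+4=8
esi=6-1=5
cmp esi, 0  (cmp 5,0)
jne L0: taken
ebx=6^6=0
edx=M[8]=25
ebx=0^25=25
edi=8+4=12
esi=5-1=4
cmp esi, 0  (cmp 4,0)
jne L0: taken
ebx=25^25=0
edx=M[12]=-6
ebx=0^(-6)=-6
edi=12+4=16
esi=4-1=3
cmp esi, 0  (cmp 3,0)
jne L0: taken
ebx=(-6)^(-6)=0
edx=M[16]=19
ebx=0^19=19
edi=16+4=20
esi=3-1=2
cmp esi, 0  (cmp 2,0)
jne L0: taken
ebx=19^19=0
edx=M[20]=26
ebx=0^26=26
edi=20+4=24
esi=2-1=1
cmp esi, 0  (cmp 1,0)
jne L0: taken
ebx=26^26=0
edx=M[24]=10
ebx=0^10=10
edi=24+4=28
esi=1-1=0
cmp esi, 0  (cmp 0,0)
jne L0: not taken
mov [12], edx → M[12]=10
halt.
Total executed instructions: 55.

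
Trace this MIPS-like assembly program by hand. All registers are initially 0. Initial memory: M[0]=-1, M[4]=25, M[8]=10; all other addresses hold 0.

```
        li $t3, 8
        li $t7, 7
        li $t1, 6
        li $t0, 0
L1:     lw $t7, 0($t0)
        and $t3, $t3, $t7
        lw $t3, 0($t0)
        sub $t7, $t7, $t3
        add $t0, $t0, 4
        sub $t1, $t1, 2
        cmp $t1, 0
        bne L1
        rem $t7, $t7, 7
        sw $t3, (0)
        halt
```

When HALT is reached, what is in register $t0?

12

after li $t3, 8: $t3=8
after li $t7, 7: $t7=7
after li $t1, 6: $t1=6
after li $t0, 0: $t0=0
after lw $t7, 0($t0): $t7=M[0]=-1
after and $t3, $t3, $t7: $t3=8&(-1)=8
after lw $t3, 0($t0): $t3=M[0]=-1
after sub $t7, $t7, $t3: $t7=(-1)-(-1)=0
after add $t0, $t0, 4: $t0=0+4=4
after sub $t1, $t1, 2: $t1=6-2=4
cmp $t1, 0  (cmp 4,0)
bne L1: taken
after lw $t7, 0($t0): $t7=M[4]=25
after and $t3, $t3, $t7: $t3=(-1)&25=25
after lw $t3, 0($t0): $t3=M[4]=25
after sub $t7, $t7, $t3: $t7=25-25=0
after add $t0, $t0, 4: $t0=4+4=8
after sub $t1, $t1, 2: $t1=4-2=2
cmp $t1, 0  (cmp 2,0)
bne L1: taken
after lw $t7, 0($t0): $t7=M[8]=10
after and $t3, $t3, $t7: $t3=25&10=8
after lw $t3, 0($t0): $t3=M[8]=10
after sub $t7, $t7, $t3: $t7=10-10=0
after add $t0, $t0, 4: $t0=8+4=12
after sub $t1, $t1, 2: $t1=2-2=0
cmp $t1, 0  (cmp 0,0)
bne L1: not taken
after rem $t7, $t7, 7: $t7=0%7=0
sw $t3, (0) → M[0]=10
halt.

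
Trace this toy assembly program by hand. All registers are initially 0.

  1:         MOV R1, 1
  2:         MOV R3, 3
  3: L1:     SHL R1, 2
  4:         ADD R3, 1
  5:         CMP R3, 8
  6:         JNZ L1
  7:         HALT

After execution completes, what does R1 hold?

MOV R1, 1 → R1=1
MOV R3, 3 → R3=3
SHL R1, 2 → R1=1<<2=4
ADD R3, 1 → R3=3+1=4
CMP R3, 8  (cmp 4,8)
JNZ L1: taken
SHL R1, 2 → R1=4<<2=16
ADD R3, 1 → R3=4+1=5
CMP R3, 8  (cmp 5,8)
JNZ L1: taken
SHL R1, 2 → R1=16<<2=64
ADD R3, 1 → R3=5+1=6
CMP R3, 8  (cmp 6,8)
JNZ L1: taken
SHL R1, 2 → R1=64<<2=256
ADD R3, 1 → R3=6+1=7
CMP R3, 8  (cmp 7,8)
JNZ L1: taken
SHL R1, 2 → R1=256<<2=1024
ADD R3, 1 → R3=7+1=8
CMP R3, 8  (cmp 8,8)
JNZ L1: not taken
halt.

1024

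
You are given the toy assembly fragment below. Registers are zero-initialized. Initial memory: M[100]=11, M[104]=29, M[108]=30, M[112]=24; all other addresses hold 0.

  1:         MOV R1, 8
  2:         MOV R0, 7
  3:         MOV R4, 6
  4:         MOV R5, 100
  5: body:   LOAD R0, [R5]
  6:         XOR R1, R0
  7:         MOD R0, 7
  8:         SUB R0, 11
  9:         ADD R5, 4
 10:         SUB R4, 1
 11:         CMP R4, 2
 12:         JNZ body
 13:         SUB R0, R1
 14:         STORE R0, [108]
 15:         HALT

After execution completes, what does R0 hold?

after MOV R1, 8: R1=8
after MOV R0, 7: R0=7
after MOV R4, 6: R4=6
after MOV R5, 100: R5=100
after LOAD R0, [R5]: R0=M[100]=11
after XOR R1, R0: R1=8^11=3
after MOD R0, 7: R0=11%7=4
after SUB R0, 11: R0=4-11=-7
after ADD R5, 4: R5=100+4=104
after SUB R4, 1: R4=6-1=5
CMP R4, 2  (cmp 5,2)
JNZ body: taken
after LOAD R0, [R5]: R0=M[104]=29
after XOR R1, R0: R1=3^29=30
after MOD R0, 7: R0=29%7=1
after SUB R0, 11: R0=1-11=-10
after ADD R5, 4: R5=104+4=108
after SUB R4, 1: R4=5-1=4
CMP R4, 2  (cmp 4,2)
JNZ body: taken
after LOAD R0, [R5]: R0=M[108]=30
after XOR R1, R0: R1=30^30=0
after MOD R0, 7: R0=30%7=2
after SUB R0, 11: R0=2-11=-9
after ADD R5, 4: R5=108+4=112
after SUB R4, 1: R4=4-1=3
CMP R4, 2  (cmp 3,2)
JNZ body: taken
after LOAD R0, [R5]: R0=M[112]=24
after XOR R1, R0: R1=0^24=24
after MOD R0, 7: R0=24%7=3
after SUB R0, 11: R0=3-11=-8
after ADD R5, 4: R5=112+4=116
after SUB R4, 1: R4=3-1=2
CMP R4, 2  (cmp 2,2)
JNZ body: not taken
after SUB R0, R1: R0=(-8)-24=-32
STORE R0, [108] → M[108]=-32
halt.

-32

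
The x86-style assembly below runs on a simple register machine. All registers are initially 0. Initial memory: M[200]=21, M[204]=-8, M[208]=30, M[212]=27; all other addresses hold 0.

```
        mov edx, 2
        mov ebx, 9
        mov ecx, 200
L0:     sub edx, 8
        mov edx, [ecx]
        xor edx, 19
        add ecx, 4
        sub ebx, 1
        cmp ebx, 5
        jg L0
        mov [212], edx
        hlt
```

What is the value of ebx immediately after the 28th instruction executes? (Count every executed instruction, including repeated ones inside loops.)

after mov edx, 2: edx=2
after mov ebx, 9: ebx=9
after mov ecx, 200: ecx=200
after sub edx, 8: edx=2-8=-6
after mov edx, [ecx]: edx=M[200]=21
after xor edx, 19: edx=21^19=6
after add ecx, 4: ecx=200+4=204
after sub ebx, 1: ebx=9-1=8
cmp ebx, 5  (cmp 8,5)
jg L0: taken
after sub edx, 8: edx=6-8=-2
after mov edx, [ecx]: edx=M[204]=-8
after xor edx, 19: edx=(-8)^19=-21
after add ecx, 4: ecx=204+4=208
after sub ebx, 1: ebx=8-1=7
cmp ebx, 5  (cmp 7,5)
jg L0: taken
after sub edx, 8: edx=(-21)-8=-29
after mov edx, [ecx]: edx=M[208]=30
after xor edx, 19: edx=30^19=13
after add ecx, 4: ecx=208+4=212
after sub ebx, 1: ebx=7-1=6
cmp ebx, 5  (cmp 6,5)
jg L0: taken
after sub edx, 8: edx=13-8=5
after mov edx, [ecx]: edx=M[212]=27
after xor edx, 19: edx=27^19=8
after add ecx, 4: ecx=212+4=216
After step 28: ebx = 6.

6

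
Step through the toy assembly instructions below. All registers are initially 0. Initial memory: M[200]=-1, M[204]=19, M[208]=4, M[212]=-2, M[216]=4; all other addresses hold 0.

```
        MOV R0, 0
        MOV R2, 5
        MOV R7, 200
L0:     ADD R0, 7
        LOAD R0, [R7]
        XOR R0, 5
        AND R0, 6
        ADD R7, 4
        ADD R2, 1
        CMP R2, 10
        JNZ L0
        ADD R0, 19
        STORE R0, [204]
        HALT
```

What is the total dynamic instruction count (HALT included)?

46

R0=0
R2=5
R7=200
R0=0+7=7
R0=M[200]=-1
R0=(-1)^5=-6
R0=(-6)&6=2
R7=200+4=204
R2=5+1=6
CMP R2, 10  (cmp 6,10)
JNZ L0: taken
R0=2+7=9
R0=M[204]=19
R0=19^5=22
R0=22&6=6
R7=204+4=208
R2=6+1=7
CMP R2, 10  (cmp 7,10)
JNZ L0: taken
R0=6+7=13
R0=M[208]=4
R0=4^5=1
R0=1&6=0
R7=208+4=212
R2=7+1=8
CMP R2, 10  (cmp 8,10)
JNZ L0: taken
R0=0+7=7
R0=M[212]=-2
R0=(-2)^5=-5
R0=(-5)&6=2
R7=212+4=216
R2=8+1=9
CMP R2, 10  (cmp 9,10)
JNZ L0: taken
R0=2+7=9
R0=M[216]=4
R0=4^5=1
R0=1&6=0
R7=216+4=220
R2=9+1=10
CMP R2, 10  (cmp 10,10)
JNZ L0: not taken
R0=0+19=19
STORE R0, [204] → M[204]=19
halt.
Total executed instructions: 46.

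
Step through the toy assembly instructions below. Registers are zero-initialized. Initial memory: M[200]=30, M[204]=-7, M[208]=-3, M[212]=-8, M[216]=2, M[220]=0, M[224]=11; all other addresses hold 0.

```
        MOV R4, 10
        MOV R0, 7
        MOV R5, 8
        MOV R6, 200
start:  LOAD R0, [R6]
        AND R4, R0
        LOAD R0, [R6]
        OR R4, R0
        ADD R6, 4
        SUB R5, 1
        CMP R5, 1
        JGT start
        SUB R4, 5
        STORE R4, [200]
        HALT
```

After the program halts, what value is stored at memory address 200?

6

MOV R4, 10 → R4=10
MOV R0, 7 → R0=7
MOV R5, 8 → R5=8
MOV R6, 200 → R6=200
LOAD R0, [R6] → R0=M[200]=30
AND R4, R0 → R4=10&30=10
LOAD R0, [R6] → R0=M[200]=30
OR R4, R0 → R4=10|30=30
ADD R6, 4 → R6=200+4=204
SUB R5, 1 → R5=8-1=7
CMP R5, 1  (cmp 7,1)
JGT start: taken
LOAD R0, [R6] → R0=M[204]=-7
AND R4, R0 → R4=30&(-7)=24
LOAD R0, [R6] → R0=M[204]=-7
OR R4, R0 → R4=24|(-7)=-7
ADD R6, 4 → R6=204+4=208
SUB R5, 1 → R5=7-1=6
CMP R5, 1  (cmp 6,1)
JGT start: taken
LOAD R0, [R6] → R0=M[208]=-3
AND R4, R0 → R4=(-7)&(-3)=-7
LOAD R0, [R6] → R0=M[208]=-3
OR R4, R0 → R4=(-7)|(-3)=-3
ADD R6, 4 → R6=208+4=212
SUB R5, 1 → R5=6-1=5
CMP R5, 1  (cmp 5,1)
JGT start: taken
LOAD R0, [R6] → R0=M[212]=-8
AND R4, R0 → R4=(-3)&(-8)=-8
LOAD R0, [R6] → R0=M[212]=-8
OR R4, R0 → R4=(-8)|(-8)=-8
ADD R6, 4 → R6=212+4=216
SUB R5, 1 → R5=5-1=4
CMP R5, 1  (cmp 4,1)
JGT start: taken
LOAD R0, [R6] → R0=M[216]=2
AND R4, R0 → R4=(-8)&2=0
LOAD R0, [R6] → R0=M[216]=2
OR R4, R0 → R4=0|2=2
ADD R6, 4 → R6=216+4=220
SUB R5, 1 → R5=4-1=3
CMP R5, 1  (cmp 3,1)
JGT start: taken
LOAD R0, [R6] → R0=M[220]=0
AND R4, R0 → R4=2&0=0
LOAD R0, [R6] → R0=M[220]=0
OR R4, R0 → R4=0|0=0
ADD R6, 4 → R6=220+4=224
SUB R5, 1 → R5=3-1=2
CMP R5, 1  (cmp 2,1)
JGT start: taken
LOAD R0, [R6] → R0=M[224]=11
AND R4, R0 → R4=0&11=0
LOAD R0, [R6] → R0=M[224]=11
OR R4, R0 → R4=0|11=11
ADD R6, 4 → R6=224+4=228
SUB R5, 1 → R5=2-1=1
CMP R5, 1  (cmp 1,1)
JGT start: not taken
SUB R4, 5 → R4=11-5=6
STORE R4, [200] → M[200]=6
halt.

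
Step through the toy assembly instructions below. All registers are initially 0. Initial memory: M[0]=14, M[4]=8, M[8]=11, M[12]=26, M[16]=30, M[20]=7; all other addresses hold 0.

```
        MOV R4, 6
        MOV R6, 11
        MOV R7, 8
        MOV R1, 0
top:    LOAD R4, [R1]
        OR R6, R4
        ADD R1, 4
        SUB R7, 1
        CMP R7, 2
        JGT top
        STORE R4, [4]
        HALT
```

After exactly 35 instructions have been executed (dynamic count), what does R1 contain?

R4=6
R6=11
R7=8
R1=0
R4=M[0]=14
R6=11|14=15
R1=0+4=4
R7=8-1=7
CMP R7, 2  (cmp 7,2)
JGT top: taken
R4=M[4]=8
R6=15|8=15
R1=4+4=8
R7=7-1=6
CMP R7, 2  (cmp 6,2)
JGT top: taken
R4=M[8]=11
R6=15|11=15
R1=8+4=12
R7=6-1=5
CMP R7, 2  (cmp 5,2)
JGT top: taken
R4=M[12]=26
R6=15|26=31
R1=12+4=16
R7=5-1=4
CMP R7, 2  (cmp 4,2)
JGT top: taken
R4=M[16]=30
R6=31|30=31
R1=16+4=20
R7=4-1=3
CMP R7, 2  (cmp 3,2)
JGT top: taken
R4=M[20]=7
After step 35: R1 = 20.

20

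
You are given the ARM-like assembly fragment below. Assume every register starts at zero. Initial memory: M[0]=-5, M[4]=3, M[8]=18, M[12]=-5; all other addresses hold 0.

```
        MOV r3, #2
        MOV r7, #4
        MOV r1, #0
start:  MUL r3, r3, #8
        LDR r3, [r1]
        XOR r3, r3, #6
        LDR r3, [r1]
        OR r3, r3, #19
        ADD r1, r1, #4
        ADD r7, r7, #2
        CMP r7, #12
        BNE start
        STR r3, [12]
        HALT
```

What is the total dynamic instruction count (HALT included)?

41

MOV r3, #2 → r3=2
MOV r7, #4 → r7=4
MOV r1, #0 → r1=0
MUL r3, r3, #8 → r3=2*8=16
LDR r3, [r1] → r3=M[0]=-5
XOR r3, r3, #6 → r3=(-5)^6=-3
LDR r3, [r1] → r3=M[0]=-5
OR r3, r3, #19 → r3=(-5)|19=-5
ADD r1, r1, #4 → r1=0+4=4
ADD r7, r7, #2 → r7=4+2=6
CMP r7, #12  (cmp 6,12)
BNE start: taken
MUL r3, r3, #8 → r3=(-5)*8=-40
LDR r3, [r1] → r3=M[4]=3
XOR r3, r3, #6 → r3=3^6=5
LDR r3, [r1] → r3=M[4]=3
OR r3, r3, #19 → r3=3|19=19
ADD r1, r1, #4 → r1=4+4=8
ADD r7, r7, #2 → r7=6+2=8
CMP r7, #12  (cmp 8,12)
BNE start: taken
MUL r3, r3, #8 → r3=19*8=152
LDR r3, [r1] → r3=M[8]=18
XOR r3, r3, #6 → r3=18^6=20
LDR r3, [r1] → r3=M[8]=18
OR r3, r3, #19 → r3=18|19=19
ADD r1, r1, #4 → r1=8+4=12
ADD r7, r7, #2 → r7=8+2=10
CMP r7, #12  (cmp 10,12)
BNE start: taken
MUL r3, r3, #8 → r3=19*8=152
LDR r3, [r1] → r3=M[12]=-5
XOR r3, r3, #6 → r3=(-5)^6=-3
LDR r3, [r1] → r3=M[12]=-5
OR r3, r3, #19 → r3=(-5)|19=-5
ADD r1, r1, #4 → r1=12+4=16
ADD r7, r7, #2 → r7=10+2=12
CMP r7, #12  (cmp 12,12)
BNE start: not taken
STR r3, [12] → M[12]=-5
halt.
Total executed instructions: 41.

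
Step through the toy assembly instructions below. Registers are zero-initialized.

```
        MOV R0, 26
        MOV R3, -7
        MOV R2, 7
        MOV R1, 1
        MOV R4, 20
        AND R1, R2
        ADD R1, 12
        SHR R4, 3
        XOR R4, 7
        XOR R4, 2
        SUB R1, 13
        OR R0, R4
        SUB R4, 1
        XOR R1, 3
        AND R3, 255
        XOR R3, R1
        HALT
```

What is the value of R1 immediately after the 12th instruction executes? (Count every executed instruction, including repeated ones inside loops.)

MOV R0, 26 → R0=26
MOV R3, -7 → R3=-7
MOV R2, 7 → R2=7
MOV R1, 1 → R1=1
MOV R4, 20 → R4=20
AND R1, R2 → R1=1&7=1
ADD R1, 12 → R1=1+12=13
SHR R4, 3 → R4=20>>3=2
XOR R4, 7 → R4=2^7=5
XOR R4, 2 → R4=5^2=7
SUB R1, 13 → R1=13-13=0
OR R0, R4 → R0=26|7=31
After step 12: R1 = 0.

0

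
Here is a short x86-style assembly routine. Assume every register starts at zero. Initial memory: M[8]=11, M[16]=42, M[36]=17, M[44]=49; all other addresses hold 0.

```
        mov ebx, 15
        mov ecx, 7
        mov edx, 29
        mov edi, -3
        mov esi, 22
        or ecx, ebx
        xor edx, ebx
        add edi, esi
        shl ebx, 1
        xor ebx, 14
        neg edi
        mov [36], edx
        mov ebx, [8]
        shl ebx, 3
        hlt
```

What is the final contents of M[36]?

ebx=15
ecx=7
edx=29
edi=-3
esi=22
ecx=7|15=15
edx=29^15=18
edi=(-3)+22=19
ebx=15<<1=30
ebx=30^14=16
edi=-(19)=-19
mov [36], edx → M[36]=18
ebx=M[8]=11
ebx=11<<3=88
halt.

18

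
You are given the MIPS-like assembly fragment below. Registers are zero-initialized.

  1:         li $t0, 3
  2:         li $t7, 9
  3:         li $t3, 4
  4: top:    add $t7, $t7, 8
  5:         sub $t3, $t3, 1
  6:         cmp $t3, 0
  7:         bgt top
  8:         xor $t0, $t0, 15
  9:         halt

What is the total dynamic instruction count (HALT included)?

after li $t0, 3: $t0=3
after li $t7, 9: $t7=9
after li $t3, 4: $t3=4
after add $t7, $t7, 8: $t7=9+8=17
after sub $t3, $t3, 1: $t3=4-1=3
cmp $t3, 0  (cmp 3,0)
bgt top: taken
after add $t7, $t7, 8: $t7=17+8=25
after sub $t3, $t3, 1: $t3=3-1=2
cmp $t3, 0  (cmp 2,0)
bgt top: taken
after add $t7, $t7, 8: $t7=25+8=33
after sub $t3, $t3, 1: $t3=2-1=1
cmp $t3, 0  (cmp 1,0)
bgt top: taken
after add $t7, $t7, 8: $t7=33+8=41
after sub $t3, $t3, 1: $t3=1-1=0
cmp $t3, 0  (cmp 0,0)
bgt top: not taken
after xor $t0, $t0, 15: $t0=3^15=12
halt.
Total executed instructions: 21.

21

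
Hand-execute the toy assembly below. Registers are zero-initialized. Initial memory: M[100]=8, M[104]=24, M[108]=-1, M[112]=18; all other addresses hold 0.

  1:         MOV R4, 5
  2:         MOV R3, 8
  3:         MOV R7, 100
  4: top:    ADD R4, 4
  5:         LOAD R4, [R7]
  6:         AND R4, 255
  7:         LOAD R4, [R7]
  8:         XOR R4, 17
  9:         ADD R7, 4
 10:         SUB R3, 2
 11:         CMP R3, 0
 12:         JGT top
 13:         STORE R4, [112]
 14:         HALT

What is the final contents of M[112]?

R4=5
R3=8
R7=100
R4=5+4=9
R4=M[100]=8
R4=8&255=8
R4=M[100]=8
R4=8^17=25
R7=100+4=104
R3=8-2=6
CMP R3, 0  (cmp 6,0)
JGT top: taken
R4=25+4=29
R4=M[104]=24
R4=24&255=24
R4=M[104]=24
R4=24^17=9
R7=104+4=108
R3=6-2=4
CMP R3, 0  (cmp 4,0)
JGT top: taken
R4=9+4=13
R4=M[108]=-1
R4=(-1)&255=255
R4=M[108]=-1
R4=(-1)^17=-18
R7=108+4=112
R3=4-2=2
CMP R3, 0  (cmp 2,0)
JGT top: taken
R4=(-18)+4=-14
R4=M[112]=18
R4=18&255=18
R4=M[112]=18
R4=18^17=3
R7=112+4=116
R3=2-2=0
CMP R3, 0  (cmp 0,0)
JGT top: not taken
STORE R4, [112] → M[112]=3
halt.

3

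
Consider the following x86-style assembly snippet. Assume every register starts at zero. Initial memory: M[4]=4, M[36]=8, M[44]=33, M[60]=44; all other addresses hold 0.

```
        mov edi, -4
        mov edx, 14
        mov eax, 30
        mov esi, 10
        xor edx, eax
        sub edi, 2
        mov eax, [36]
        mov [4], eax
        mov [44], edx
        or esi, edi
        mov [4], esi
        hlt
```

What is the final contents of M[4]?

-6

mov edi, -4 → edi=-4
mov edx, 14 → edx=14
mov eax, 30 → eax=30
mov esi, 10 → esi=10
xor edx, eax → edx=14^30=16
sub edi, 2 → edi=(-4)-2=-6
mov eax, [36] → eax=M[36]=8
mov [4], eax → M[4]=8
mov [44], edx → M[44]=16
or esi, edi → esi=10|(-6)=-6
mov [4], esi → M[4]=-6
halt.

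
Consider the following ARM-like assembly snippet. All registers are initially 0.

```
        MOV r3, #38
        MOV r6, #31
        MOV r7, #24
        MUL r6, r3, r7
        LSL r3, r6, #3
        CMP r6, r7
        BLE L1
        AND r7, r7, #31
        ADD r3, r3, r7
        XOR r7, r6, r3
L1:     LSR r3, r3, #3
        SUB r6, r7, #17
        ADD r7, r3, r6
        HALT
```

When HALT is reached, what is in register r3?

after MOV r3, #38: r3=38
after MOV r6, #31: r6=31
after MOV r7, #24: r7=24
after MUL r6, r3, r7: r6=38*24=912
after LSL r3, r6, #3: r3=912<<3=7296
CMP r6, r7  (cmp 912,24)
BLE L1: not taken
after AND r7, r7, #31: r7=24&31=24
after ADD r3, r3, r7: r3=7296+24=7320
after XOR r7, r6, r3: r7=912^7320=7944
after LSR r3, r3, #3: r3=7320>>3=915
after SUB r6, r7, #17: r6=7944-17=7927
after ADD r7, r3, r6: r7=915+7927=8842
halt.

915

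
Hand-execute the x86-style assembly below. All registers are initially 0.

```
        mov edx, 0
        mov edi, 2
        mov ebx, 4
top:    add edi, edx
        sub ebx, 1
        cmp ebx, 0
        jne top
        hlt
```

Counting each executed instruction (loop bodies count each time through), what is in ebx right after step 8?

mov edx, 0 → edx=0
mov edi, 2 → edi=2
mov ebx, 4 → ebx=4
add edi, edx → edi=2+0=2
sub ebx, 1 → ebx=4-1=3
cmp ebx, 0  (cmp 3,0)
jne top: taken
add edi, edx → edi=2+0=2
After step 8: ebx = 3.

3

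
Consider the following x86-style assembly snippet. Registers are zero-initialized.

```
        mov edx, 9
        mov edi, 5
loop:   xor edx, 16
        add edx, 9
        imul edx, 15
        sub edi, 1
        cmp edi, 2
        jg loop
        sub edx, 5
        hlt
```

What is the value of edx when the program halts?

113065

after mov edx, 9: edx=9
after mov edi, 5: edi=5
after xor edx, 16: edx=9^16=25
after add edx, 9: edx=25+9=34
after imul edx, 15: edx=34*15=510
after sub edi, 1: edi=5-1=4
cmp edi, 2  (cmp 4,2)
jg loop: taken
after xor edx, 16: edx=510^16=494
after add edx, 9: edx=494+9=503
after imul edx, 15: edx=503*15=7545
after sub edi, 1: edi=4-1=3
cmp edi, 2  (cmp 3,2)
jg loop: taken
after xor edx, 16: edx=7545^16=7529
after add edx, 9: edx=7529+9=7538
after imul edx, 15: edx=7538*15=113070
after sub edi, 1: edi=3-1=2
cmp edi, 2  (cmp 2,2)
jg loop: not taken
after sub edx, 5: edx=113070-5=113065
halt.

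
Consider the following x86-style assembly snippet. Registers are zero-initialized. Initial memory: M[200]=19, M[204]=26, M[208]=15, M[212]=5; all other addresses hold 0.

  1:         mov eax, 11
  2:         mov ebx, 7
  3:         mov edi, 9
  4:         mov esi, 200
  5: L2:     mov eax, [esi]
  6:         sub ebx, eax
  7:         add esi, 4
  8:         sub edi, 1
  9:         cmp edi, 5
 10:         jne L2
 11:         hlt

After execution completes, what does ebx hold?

-58

after mov eax, 11: eax=11
after mov ebx, 7: ebx=7
after mov edi, 9: edi=9
after mov esi, 200: esi=200
after mov eax, [esi]: eax=M[200]=19
after sub ebx, eax: ebx=7-19=-12
after add esi, 4: esi=200+4=204
after sub edi, 1: edi=9-1=8
cmp edi, 5  (cmp 8,5)
jne L2: taken
after mov eax, [esi]: eax=M[204]=26
after sub ebx, eax: ebx=(-12)-26=-38
after add esi, 4: esi=204+4=208
after sub edi, 1: edi=8-1=7
cmp edi, 5  (cmp 7,5)
jne L2: taken
after mov eax, [esi]: eax=M[208]=15
after sub ebx, eax: ebx=(-38)-15=-53
after add esi, 4: esi=208+4=212
after sub edi, 1: edi=7-1=6
cmp edi, 5  (cmp 6,5)
jne L2: taken
after mov eax, [esi]: eax=M[212]=5
after sub ebx, eax: ebx=(-53)-5=-58
after add esi, 4: esi=212+4=216
after sub edi, 1: edi=6-1=5
cmp edi, 5  (cmp 5,5)
jne L2: not taken
halt.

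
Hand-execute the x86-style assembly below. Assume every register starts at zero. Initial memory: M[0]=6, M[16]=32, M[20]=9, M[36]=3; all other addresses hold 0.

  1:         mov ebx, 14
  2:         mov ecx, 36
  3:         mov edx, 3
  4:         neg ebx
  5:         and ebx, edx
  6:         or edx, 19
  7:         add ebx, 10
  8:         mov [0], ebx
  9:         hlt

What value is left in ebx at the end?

after mov ebx, 14: ebx=14
after mov ecx, 36: ecx=36
after mov edx, 3: edx=3
after neg ebx: ebx=-(14)=-14
after and ebx, edx: ebx=(-14)&3=2
after or edx, 19: edx=3|19=19
after add ebx, 10: ebx=2+10=12
mov [0], ebx → M[0]=12
halt.

12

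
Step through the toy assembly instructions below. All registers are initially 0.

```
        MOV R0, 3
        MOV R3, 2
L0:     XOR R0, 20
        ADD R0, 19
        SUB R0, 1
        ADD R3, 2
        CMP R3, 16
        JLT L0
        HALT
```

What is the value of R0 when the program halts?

MOV R0, 3 → R0=3
MOV R3, 2 → R3=2
XOR R0, 20 → R0=3^20=23
ADD R0, 19 → R0=23+19=42
SUB R0, 1 → R0=42-1=41
ADD R3, 2 → R3=2+2=4
CMP R3, 16  (cmp 4,16)
JLT L0: taken
XOR R0, 20 → R0=41^20=61
ADD R0, 19 → R0=61+19=80
SUB R0, 1 → R0=80-1=79
ADD R3, 2 → R3=4+2=6
CMP R3, 16  (cmp 6,16)
JLT L0: taken
XOR R0, 20 → R0=79^20=91
ADD R0, 19 → R0=91+19=110
SUB R0, 1 → R0=110-1=109
ADD R3, 2 → R3=6+2=8
CMP R3, 16  (cmp 8,16)
JLT L0: taken
XOR R0, 20 → R0=109^20=121
ADD R0, 19 → R0=121+19=140
SUB R0, 1 → R0=140-1=139
ADD R3, 2 → R3=8+2=10
CMP R3, 16  (cmp 10,16)
JLT L0: taken
XOR R0, 20 → R0=139^20=159
ADD R0, 19 → R0=159+19=178
SUB R0, 1 → R0=178-1=177
ADD R3, 2 → R3=10+2=12
CMP R3, 16  (cmp 12,16)
JLT L0: taken
XOR R0, 20 → R0=177^20=165
ADD R0, 19 → R0=165+19=184
SUB R0, 1 → R0=184-1=183
ADD R3, 2 → R3=12+2=14
CMP R3, 16  (cmp 14,16)
JLT L0: taken
XOR R0, 20 → R0=183^20=163
ADD R0, 19 → R0=163+19=182
SUB R0, 1 → R0=182-1=181
ADD R3, 2 → R3=14+2=16
CMP R3, 16  (cmp 16,16)
JLT L0: not taken
halt.

181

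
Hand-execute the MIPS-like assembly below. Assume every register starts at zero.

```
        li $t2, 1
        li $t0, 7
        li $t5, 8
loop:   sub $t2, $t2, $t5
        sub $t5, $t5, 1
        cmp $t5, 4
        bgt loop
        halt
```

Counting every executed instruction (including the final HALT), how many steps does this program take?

20

$t2=1
$t0=7
$t5=8
$t2=1-8=-7
$t5=8-1=7
cmp $t5, 4  (cmp 7,4)
bgt loop: taken
$t2=(-7)-7=-14
$t5=7-1=6
cmp $t5, 4  (cmp 6,4)
bgt loop: taken
$t2=(-14)-6=-20
$t5=6-1=5
cmp $t5, 4  (cmp 5,4)
bgt loop: taken
$t2=(-20)-5=-25
$t5=5-1=4
cmp $t5, 4  (cmp 4,4)
bgt loop: not taken
halt.
Total executed instructions: 20.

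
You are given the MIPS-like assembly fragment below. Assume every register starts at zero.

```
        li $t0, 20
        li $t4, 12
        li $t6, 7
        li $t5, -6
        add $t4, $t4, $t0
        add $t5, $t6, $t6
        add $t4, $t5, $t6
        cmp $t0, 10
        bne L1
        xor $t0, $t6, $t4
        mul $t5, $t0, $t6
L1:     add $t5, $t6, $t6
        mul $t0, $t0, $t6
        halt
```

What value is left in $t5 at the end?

14

li $t0, 20 → $t0=20
li $t4, 12 → $t4=12
li $t6, 7 → $t6=7
li $t5, -6 → $t5=-6
add $t4, $t4, $t0 → $t4=12+20=32
add $t5, $t6, $t6 → $t5=7+7=14
add $t4, $t5, $t6 → $t4=14+7=21
cmp $t0, 10  (cmp 20,10)
bne L1: taken
add $t5, $t6, $t6 → $t5=7+7=14
mul $t0, $t0, $t6 → $t0=20*7=140
halt.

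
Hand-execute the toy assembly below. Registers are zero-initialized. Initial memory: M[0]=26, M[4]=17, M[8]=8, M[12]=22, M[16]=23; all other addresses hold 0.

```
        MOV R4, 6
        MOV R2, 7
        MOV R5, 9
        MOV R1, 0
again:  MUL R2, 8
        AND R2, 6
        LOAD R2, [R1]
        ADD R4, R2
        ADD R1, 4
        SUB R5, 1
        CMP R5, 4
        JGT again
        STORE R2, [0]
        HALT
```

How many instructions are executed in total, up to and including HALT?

46

after MOV R4, 6: R4=6
after MOV R2, 7: R2=7
after MOV R5, 9: R5=9
after MOV R1, 0: R1=0
after MUL R2, 8: R2=7*8=56
after AND R2, 6: R2=56&6=0
after LOAD R2, [R1]: R2=M[0]=26
after ADD R4, R2: R4=6+26=32
after ADD R1, 4: R1=0+4=4
after SUB R5, 1: R5=9-1=8
CMP R5, 4  (cmp 8,4)
JGT again: taken
after MUL R2, 8: R2=26*8=208
after AND R2, 6: R2=208&6=0
after LOAD R2, [R1]: R2=M[4]=17
after ADD R4, R2: R4=32+17=49
after ADD R1, 4: R1=4+4=8
after SUB R5, 1: R5=8-1=7
CMP R5, 4  (cmp 7,4)
JGT again: taken
after MUL R2, 8: R2=17*8=136
after AND R2, 6: R2=136&6=0
after LOAD R2, [R1]: R2=M[8]=8
after ADD R4, R2: R4=49+8=57
after ADD R1, 4: R1=8+4=12
after SUB R5, 1: R5=7-1=6
CMP R5, 4  (cmp 6,4)
JGT again: taken
after MUL R2, 8: R2=8*8=64
after AND R2, 6: R2=64&6=0
after LOAD R2, [R1]: R2=M[12]=22
after ADD R4, R2: R4=57+22=79
after ADD R1, 4: R1=12+4=16
after SUB R5, 1: R5=6-1=5
CMP R5, 4  (cmp 5,4)
JGT again: taken
after MUL R2, 8: R2=22*8=176
after AND R2, 6: R2=176&6=0
after LOAD R2, [R1]: R2=M[16]=23
after ADD R4, R2: R4=79+23=102
after ADD R1, 4: R1=16+4=20
after SUB R5, 1: R5=5-1=4
CMP R5, 4  (cmp 4,4)
JGT again: not taken
STORE R2, [0] → M[0]=23
halt.
Total executed instructions: 46.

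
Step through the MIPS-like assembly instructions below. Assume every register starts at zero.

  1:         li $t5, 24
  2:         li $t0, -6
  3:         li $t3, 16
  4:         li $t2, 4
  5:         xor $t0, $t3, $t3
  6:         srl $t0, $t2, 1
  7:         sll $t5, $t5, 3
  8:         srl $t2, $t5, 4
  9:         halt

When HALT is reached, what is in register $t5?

192

after li $t5, 24: $t5=24
after li $t0, -6: $t0=-6
after li $t3, 16: $t3=16
after li $t2, 4: $t2=4
after xor $t0, $t3, $t3: $t0=16^16=0
after srl $t0, $t2, 1: $t0=4>>1=2
after sll $t5, $t5, 3: $t5=24<<3=192
after srl $t2, $t5, 4: $t2=192>>4=12
halt.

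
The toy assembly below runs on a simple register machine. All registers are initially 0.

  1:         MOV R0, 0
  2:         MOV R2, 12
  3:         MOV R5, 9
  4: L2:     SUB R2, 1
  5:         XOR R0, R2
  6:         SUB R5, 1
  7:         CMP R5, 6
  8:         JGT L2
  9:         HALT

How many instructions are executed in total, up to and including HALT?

R0=0
R2=12
R5=9
R2=12-1=11
R0=0^11=11
R5=9-1=8
CMP R5, 6  (cmp 8,6)
JGT L2: taken
R2=11-1=10
R0=11^10=1
R5=8-1=7
CMP R5, 6  (cmp 7,6)
JGT L2: taken
R2=10-1=9
R0=1^9=8
R5=7-1=6
CMP R5, 6  (cmp 6,6)
JGT L2: not taken
halt.
Total executed instructions: 19.

19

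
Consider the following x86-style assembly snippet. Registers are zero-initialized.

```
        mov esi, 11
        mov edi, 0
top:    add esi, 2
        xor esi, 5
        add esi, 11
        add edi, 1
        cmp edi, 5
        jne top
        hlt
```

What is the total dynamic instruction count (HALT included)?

33

mov esi, 11 → esi=11
mov edi, 0 → edi=0
add esi, 2 → esi=11+2=13
xor esi, 5 → esi=13^5=8
add esi, 11 → esi=8+11=19
add edi, 1 → edi=0+1=1
cmp edi, 5  (cmp 1,5)
jne top: taken
add esi, 2 → esi=19+2=21
xor esi, 5 → esi=21^5=16
add esi, 11 → esi=16+11=27
add edi, 1 → edi=1+1=2
cmp edi, 5  (cmp 2,5)
jne top: taken
add esi, 2 → esi=27+2=29
xor esi, 5 → esi=29^5=24
add esi, 11 → esi=24+11=35
add edi, 1 → edi=2+1=3
cmp edi, 5  (cmp 3,5)
jne top: taken
add esi, 2 → esi=35+2=37
xor esi, 5 → esi=37^5=32
add esi, 11 → esi=32+11=43
add edi, 1 → edi=3+1=4
cmp edi, 5  (cmp 4,5)
jne top: taken
add esi, 2 → esi=43+2=45
xor esi, 5 → esi=45^5=40
add esi, 11 → esi=40+11=51
add edi, 1 → edi=4+1=5
cmp edi, 5  (cmp 5,5)
jne top: not taken
halt.
Total executed instructions: 33.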